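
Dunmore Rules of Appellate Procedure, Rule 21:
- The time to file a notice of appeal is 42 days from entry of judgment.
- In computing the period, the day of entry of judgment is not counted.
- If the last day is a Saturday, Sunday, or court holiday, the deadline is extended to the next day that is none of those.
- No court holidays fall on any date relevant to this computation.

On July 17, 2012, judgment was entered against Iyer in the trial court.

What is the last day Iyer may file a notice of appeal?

August 28, 2012

42 days after July 17, 2012 is August 28, 2012.
August 28, 2012 is a Tuesday and not a court holiday, so no extension applies.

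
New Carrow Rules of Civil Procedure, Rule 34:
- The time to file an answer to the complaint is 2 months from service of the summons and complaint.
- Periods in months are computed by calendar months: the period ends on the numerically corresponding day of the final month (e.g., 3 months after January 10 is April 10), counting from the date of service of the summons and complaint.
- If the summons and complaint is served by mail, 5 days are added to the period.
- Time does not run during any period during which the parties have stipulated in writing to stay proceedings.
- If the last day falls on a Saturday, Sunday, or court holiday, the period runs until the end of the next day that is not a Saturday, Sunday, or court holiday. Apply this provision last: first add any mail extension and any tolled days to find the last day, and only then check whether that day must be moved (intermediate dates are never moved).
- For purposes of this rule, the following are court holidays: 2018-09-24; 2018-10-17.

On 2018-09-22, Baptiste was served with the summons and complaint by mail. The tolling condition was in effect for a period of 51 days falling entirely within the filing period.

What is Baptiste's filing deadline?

2 months after 2018-09-22 is November 22, 2018.
Service was by mail, adding 5 days: November 22, 2018 + 5 days = November 27, 2018.
Tolling adds 51 days: November 27, 2018 + 51 days = January 17, 2019.
January 17, 2019 is a Thursday and not a court holiday, so no extension applies.

January 17, 2019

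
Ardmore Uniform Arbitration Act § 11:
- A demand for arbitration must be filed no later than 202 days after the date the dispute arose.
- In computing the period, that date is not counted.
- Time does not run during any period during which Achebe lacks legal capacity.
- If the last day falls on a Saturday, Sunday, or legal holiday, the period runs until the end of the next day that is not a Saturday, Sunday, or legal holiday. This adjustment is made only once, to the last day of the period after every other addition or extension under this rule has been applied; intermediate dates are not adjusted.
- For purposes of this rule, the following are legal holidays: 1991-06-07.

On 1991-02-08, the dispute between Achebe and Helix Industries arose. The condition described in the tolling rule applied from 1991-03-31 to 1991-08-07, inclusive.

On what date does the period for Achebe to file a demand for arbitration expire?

202 days after 1991-02-08 is August 29, 1991.
From March 31, 1991 through August 7, 1991 inclusive is 130 days; tolling adds 130 days: August 29, 1991 + 130 days = January 6, 1992.
January 6, 1992 is a Monday and not a legal holiday, so no extension applies.

January 6, 1992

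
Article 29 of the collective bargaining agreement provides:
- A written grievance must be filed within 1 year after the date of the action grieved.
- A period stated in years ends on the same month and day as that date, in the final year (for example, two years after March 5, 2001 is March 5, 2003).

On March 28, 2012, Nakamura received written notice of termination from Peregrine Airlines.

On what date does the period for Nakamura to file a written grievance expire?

March 28, 2013

1 year after March 28, 2012 is March 28, 2013.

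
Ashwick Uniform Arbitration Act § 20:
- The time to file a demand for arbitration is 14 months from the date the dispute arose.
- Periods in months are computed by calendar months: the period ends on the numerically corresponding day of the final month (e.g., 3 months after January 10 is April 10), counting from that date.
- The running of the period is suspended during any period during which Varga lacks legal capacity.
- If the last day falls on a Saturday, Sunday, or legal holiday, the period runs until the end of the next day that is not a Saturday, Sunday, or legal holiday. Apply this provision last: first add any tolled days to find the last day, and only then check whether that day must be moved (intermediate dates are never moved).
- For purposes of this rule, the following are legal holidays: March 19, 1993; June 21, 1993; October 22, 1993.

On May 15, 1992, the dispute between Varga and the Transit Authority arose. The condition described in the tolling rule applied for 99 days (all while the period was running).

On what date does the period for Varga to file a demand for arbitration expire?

14 months after May 15, 1992 is July 15, 1993.
Tolling adds 99 days: July 15, 1993 + 99 days = October 22, 1993.
October 22, 1993 is a listed holiday; October 23, 1993 is Saturday; October 24, 1993 is Sunday. The next qualifying day is October 25, 1993.

October 25, 1993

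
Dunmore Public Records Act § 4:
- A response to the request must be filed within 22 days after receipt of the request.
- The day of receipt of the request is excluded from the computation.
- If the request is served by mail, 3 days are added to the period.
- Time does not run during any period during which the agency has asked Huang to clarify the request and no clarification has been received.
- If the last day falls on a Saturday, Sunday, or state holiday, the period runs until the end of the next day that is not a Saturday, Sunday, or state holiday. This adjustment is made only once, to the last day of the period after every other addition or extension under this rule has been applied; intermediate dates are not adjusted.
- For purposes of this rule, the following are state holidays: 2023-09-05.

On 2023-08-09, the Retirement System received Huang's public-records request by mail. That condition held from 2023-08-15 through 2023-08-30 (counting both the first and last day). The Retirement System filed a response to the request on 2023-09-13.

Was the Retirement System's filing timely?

Yes

22 days after 2023-08-09 is August 31, 2023.
Service was by mail, adding 3 days: August 31, 2023 + 3 days = September 3, 2023.
From August 15, 2023 through August 30, 2023 inclusive is 16 days; tolling adds 16 days: September 3, 2023 + 16 days = September 19, 2023.
September 19, 2023 is a Tuesday and not a state holiday, so no extension applies.
The deadline is September 19, 2023; the filing on September 13, 2023 is on or before that date.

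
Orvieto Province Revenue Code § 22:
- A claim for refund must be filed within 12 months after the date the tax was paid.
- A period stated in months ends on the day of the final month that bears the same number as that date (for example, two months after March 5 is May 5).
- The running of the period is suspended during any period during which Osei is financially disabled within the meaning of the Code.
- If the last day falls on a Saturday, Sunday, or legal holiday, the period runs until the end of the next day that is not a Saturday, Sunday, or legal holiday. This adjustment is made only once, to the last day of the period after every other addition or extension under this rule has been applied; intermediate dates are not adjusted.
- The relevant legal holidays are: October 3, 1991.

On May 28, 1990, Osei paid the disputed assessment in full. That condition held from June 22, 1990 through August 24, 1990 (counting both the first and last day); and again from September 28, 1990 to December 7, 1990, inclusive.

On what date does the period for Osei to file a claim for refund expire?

12 months after May 28, 1990 is May 28, 1991.
From June 22, 1990 through August 24, 1990 inclusive is 64 days; tolling adds 64 days: May 28, 1991 + 64 days = July 31, 1991.
From September 28, 1990 through December 7, 1990 inclusive is 71 days; tolling adds 71 days: July 31, 1991 + 71 days = October 10, 1991.
October 10, 1991 is a Thursday and not a legal holiday, so no extension applies.

October 10, 1991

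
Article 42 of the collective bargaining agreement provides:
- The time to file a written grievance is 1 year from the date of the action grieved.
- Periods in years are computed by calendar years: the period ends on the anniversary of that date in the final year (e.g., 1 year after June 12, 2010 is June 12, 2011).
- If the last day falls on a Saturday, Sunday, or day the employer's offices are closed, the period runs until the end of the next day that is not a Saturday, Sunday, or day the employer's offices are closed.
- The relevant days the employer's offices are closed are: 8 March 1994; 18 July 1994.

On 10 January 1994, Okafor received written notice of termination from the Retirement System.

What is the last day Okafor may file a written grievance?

1 year after 10 January 1994 is January 10, 1995.
January 10, 1995 is a Tuesday and not a day the employer's offices are closed, so no extension applies.

January 10, 1995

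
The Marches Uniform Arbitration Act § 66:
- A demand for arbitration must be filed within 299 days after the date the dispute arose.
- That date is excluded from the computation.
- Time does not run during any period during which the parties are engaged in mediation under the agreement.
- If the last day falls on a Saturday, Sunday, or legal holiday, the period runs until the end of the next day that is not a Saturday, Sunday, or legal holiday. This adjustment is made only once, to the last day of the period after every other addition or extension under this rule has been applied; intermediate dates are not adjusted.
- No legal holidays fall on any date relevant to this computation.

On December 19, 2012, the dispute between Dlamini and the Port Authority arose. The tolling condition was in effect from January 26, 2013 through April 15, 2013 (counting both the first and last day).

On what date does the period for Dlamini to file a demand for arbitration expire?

January 2, 2014

299 days after December 19, 2012 is October 14, 2013.
From January 26, 2013 through April 15, 2013 inclusive is 80 days; tolling adds 80 days: October 14, 2013 + 80 days = January 2, 2014.
January 2, 2014 is a Thursday and not a legal holiday, so no extension applies.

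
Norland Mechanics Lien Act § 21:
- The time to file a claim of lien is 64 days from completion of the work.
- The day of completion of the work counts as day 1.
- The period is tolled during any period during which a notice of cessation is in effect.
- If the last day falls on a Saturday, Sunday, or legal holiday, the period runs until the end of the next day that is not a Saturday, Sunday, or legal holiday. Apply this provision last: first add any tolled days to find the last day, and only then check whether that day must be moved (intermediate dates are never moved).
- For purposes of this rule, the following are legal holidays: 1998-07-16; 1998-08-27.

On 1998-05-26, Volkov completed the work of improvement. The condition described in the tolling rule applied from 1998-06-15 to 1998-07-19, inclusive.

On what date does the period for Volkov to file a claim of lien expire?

Counting 1998-05-26 as day 1, day 64 is July 28, 1998.
From June 15, 1998 through July 19, 1998 inclusive is 35 days; tolling adds 35 days: July 28, 1998 + 35 days = September 1, 1998.
September 1, 1998 is a Tuesday and not a legal holiday, so no extension applies.

September 1, 1998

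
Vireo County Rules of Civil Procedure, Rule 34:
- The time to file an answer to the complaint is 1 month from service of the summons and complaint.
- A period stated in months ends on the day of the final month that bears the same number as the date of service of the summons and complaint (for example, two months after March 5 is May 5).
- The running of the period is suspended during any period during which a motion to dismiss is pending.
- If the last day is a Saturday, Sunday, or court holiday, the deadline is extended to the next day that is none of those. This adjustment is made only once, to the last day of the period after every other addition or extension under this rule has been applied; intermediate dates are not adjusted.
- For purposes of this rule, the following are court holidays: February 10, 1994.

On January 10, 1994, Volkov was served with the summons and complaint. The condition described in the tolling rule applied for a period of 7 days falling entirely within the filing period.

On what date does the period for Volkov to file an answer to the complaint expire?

February 17, 1994

1 month after January 10, 1994 is February 10, 1994.
Tolling adds 7 days: February 10, 1994 + 7 days = February 17, 1994.
February 17, 1994 is a Thursday and not a court holiday, so no extension applies.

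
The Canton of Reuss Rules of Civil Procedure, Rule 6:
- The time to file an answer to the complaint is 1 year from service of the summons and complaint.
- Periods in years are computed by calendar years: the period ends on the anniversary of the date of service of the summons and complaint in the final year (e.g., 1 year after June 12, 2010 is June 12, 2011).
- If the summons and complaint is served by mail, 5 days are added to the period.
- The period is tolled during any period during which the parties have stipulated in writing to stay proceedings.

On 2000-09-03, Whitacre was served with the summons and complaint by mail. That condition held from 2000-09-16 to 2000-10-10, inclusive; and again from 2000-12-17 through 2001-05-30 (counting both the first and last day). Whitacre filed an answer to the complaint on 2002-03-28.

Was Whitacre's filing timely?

No

1 year after 2000-09-03 is September 3, 2001.
Service was by mail, adding 5 days: September 3, 2001 + 5 days = September 8, 2001.
From September 16, 2000 through October 10, 2000 inclusive is 25 days; tolling adds 25 days: September 8, 2001 + 25 days = October 3, 2001.
From December 17, 2000 through May 30, 2001 inclusive is 165 days; tolling adds 165 days: October 3, 2001 + 165 days = March 17, 2002.
The deadline is March 17, 2002; the filing on March 28, 2002 is after that date.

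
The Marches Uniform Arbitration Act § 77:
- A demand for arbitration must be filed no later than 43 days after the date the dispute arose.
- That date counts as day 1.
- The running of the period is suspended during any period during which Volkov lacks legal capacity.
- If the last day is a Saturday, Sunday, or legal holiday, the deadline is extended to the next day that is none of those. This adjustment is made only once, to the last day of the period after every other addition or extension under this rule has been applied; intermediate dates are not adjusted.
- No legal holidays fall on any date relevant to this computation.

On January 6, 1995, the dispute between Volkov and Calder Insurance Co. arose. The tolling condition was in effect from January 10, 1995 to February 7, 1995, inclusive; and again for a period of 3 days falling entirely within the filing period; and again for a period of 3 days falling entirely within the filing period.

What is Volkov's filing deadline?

Counting January 6, 1995 as day 1, day 43 is February 17, 1995.
From January 10, 1995 through February 7, 1995 inclusive is 29 days; tolling adds 29 days: February 17, 1995 + 29 days = March 18, 1995.
Tolling adds 3 days: March 18, 1995 + 3 days = March 21, 1995.
Tolling adds 3 days: March 21, 1995 + 3 days = March 24, 1995.
March 24, 1995 is a Friday and not a legal holiday, so no extension applies.

March 24, 1995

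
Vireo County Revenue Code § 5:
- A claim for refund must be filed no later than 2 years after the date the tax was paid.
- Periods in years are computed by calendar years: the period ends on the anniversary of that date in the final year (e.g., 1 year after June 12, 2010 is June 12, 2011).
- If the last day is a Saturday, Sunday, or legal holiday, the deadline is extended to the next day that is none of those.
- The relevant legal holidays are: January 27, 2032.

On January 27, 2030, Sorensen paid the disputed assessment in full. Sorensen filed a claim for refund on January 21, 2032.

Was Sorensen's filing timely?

Yes

2 years after January 27, 2030 is January 27, 2032.
January 27, 2032 is a listed holiday. The next qualifying day is January 28, 2032.
The deadline is January 28, 2032; the filing on January 21, 2032 is on or before that date.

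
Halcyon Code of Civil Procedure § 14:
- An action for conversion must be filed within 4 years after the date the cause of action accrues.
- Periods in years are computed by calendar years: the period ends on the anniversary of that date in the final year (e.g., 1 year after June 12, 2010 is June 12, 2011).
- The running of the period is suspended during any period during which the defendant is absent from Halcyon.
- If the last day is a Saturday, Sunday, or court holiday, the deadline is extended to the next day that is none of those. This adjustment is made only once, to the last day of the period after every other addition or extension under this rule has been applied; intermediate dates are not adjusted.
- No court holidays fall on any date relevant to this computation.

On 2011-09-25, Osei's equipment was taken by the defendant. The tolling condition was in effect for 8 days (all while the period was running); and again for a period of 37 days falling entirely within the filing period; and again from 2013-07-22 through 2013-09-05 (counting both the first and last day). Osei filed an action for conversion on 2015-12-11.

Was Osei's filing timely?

Yes

4 years after 2011-09-25 is September 25, 2015.
Tolling adds 8 days: September 25, 2015 + 8 days = October 3, 2015.
Tolling adds 37 days: October 3, 2015 + 37 days = November 9, 2015.
From July 22, 2013 through September 5, 2013 inclusive is 46 days; tolling adds 46 days: November 9, 2015 + 46 days = December 25, 2015.
December 25, 2015 is a Friday and not a court holiday, so no extension applies.
The deadline is December 25, 2015; the filing on December 11, 2015 is on or before that date.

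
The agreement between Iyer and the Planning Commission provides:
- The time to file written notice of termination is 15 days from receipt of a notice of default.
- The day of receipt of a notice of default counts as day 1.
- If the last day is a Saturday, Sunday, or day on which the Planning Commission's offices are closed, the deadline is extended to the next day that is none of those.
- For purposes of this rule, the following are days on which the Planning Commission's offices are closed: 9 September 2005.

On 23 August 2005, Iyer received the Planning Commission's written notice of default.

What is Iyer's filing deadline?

Counting 23 August 2005 as day 1, day 15 is September 6, 2005.
September 6, 2005 is a Tuesday and not a day on which the Planning Commission's offices are closed, so no extension applies.

September 6, 2005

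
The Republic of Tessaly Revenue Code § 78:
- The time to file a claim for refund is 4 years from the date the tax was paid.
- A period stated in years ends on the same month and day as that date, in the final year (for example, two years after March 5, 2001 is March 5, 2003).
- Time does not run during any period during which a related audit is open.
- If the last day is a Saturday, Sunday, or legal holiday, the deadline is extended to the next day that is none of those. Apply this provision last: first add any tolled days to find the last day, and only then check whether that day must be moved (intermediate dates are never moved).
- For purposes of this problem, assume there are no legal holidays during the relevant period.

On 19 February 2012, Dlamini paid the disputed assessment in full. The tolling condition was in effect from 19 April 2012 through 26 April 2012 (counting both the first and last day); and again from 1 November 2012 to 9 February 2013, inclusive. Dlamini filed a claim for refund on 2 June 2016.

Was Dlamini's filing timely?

Yes

4 years after 19 February 2012 is February 19, 2016.
From April 19, 2012 through April 26, 2012 inclusive is 8 days; tolling adds 8 days: February 19, 2016 + 8 days = February 27, 2016.
From November 1, 2012 through February 9, 2013 inclusive is 101 days; tolling adds 101 days: February 27, 2016 + 101 days = June 7, 2016.
June 7, 2016 is a Tuesday and not a legal holiday, so no extension applies.
The deadline is June 7, 2016; the filing on June 2, 2016 is on or before that date.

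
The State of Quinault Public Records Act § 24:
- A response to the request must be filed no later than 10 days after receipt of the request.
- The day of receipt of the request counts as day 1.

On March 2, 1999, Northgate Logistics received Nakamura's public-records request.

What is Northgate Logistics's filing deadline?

March 11, 1999

Counting March 2, 1999 as day 1, day 10 is March 11, 1999.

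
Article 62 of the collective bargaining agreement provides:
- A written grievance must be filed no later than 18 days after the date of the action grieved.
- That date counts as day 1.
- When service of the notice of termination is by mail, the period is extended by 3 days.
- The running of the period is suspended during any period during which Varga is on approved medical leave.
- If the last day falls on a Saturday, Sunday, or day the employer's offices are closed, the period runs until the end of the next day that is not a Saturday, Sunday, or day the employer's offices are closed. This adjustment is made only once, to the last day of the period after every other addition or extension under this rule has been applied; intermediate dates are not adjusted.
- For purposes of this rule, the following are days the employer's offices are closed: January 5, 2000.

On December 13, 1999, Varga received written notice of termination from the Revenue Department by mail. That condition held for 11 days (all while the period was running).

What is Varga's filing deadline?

Counting December 13, 1999 as day 1, day 18 is December 30, 1999.
Service was by mail, adding 3 days: December 30, 1999 + 3 days = January 2, 2000.
Tolling adds 11 days: January 2, 2000 + 11 days = January 13, 2000.
January 13, 2000 is a Thursday and not a day the employer's offices are closed, so no extension applies.

January 13, 2000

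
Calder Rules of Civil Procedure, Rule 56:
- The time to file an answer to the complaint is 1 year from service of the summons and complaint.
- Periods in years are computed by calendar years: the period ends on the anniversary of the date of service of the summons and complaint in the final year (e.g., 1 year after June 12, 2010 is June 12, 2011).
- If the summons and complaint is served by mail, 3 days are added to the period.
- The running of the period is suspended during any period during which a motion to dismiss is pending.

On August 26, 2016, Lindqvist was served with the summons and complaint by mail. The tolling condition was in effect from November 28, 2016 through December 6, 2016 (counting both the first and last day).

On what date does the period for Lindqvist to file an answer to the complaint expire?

1 year after August 26, 2016 is August 26, 2017.
Service was by mail, adding 3 days: August 26, 2017 + 3 days = August 29, 2017.
From November 28, 2016 through December 6, 2016 inclusive is 9 days; tolling adds 9 days: August 29, 2017 + 9 days = September 7, 2017.

September 7, 2017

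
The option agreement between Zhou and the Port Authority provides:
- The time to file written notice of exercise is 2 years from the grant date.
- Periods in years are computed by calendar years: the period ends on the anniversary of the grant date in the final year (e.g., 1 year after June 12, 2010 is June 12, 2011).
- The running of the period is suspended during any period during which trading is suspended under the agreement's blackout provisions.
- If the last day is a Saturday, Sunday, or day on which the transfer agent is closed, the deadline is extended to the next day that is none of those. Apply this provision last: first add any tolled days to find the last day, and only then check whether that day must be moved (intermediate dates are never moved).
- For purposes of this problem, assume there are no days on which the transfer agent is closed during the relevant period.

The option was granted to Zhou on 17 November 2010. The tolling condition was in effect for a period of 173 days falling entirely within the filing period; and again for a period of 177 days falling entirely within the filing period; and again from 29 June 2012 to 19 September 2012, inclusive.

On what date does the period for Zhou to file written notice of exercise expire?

January 24, 2014

2 years after 17 November 2010 is November 17, 2012.
Tolling adds 173 days: November 17, 2012 + 173 days = May 9, 2013.
Tolling adds 177 days: May 9, 2013 + 177 days = November 2, 2013.
From June 29, 2012 through September 19, 2012 inclusive is 83 days; tolling adds 83 days: November 2, 2013 + 83 days = January 24, 2014.
January 24, 2014 is a Friday and not a day on which the transfer agent is closed, so no extension applies.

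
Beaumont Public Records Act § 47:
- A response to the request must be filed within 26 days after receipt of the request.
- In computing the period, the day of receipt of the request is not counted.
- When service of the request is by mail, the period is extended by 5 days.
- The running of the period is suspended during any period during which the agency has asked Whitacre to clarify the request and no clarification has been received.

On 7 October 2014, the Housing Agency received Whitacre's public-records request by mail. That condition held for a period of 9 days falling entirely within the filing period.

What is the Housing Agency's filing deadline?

26 days after 7 October 2014 is November 2, 2014.
Service was by mail, adding 5 days: November 2, 2014 + 5 days = November 7, 2014.
Tolling adds 9 days: November 7, 2014 + 9 days = November 16, 2014.

November 16, 2014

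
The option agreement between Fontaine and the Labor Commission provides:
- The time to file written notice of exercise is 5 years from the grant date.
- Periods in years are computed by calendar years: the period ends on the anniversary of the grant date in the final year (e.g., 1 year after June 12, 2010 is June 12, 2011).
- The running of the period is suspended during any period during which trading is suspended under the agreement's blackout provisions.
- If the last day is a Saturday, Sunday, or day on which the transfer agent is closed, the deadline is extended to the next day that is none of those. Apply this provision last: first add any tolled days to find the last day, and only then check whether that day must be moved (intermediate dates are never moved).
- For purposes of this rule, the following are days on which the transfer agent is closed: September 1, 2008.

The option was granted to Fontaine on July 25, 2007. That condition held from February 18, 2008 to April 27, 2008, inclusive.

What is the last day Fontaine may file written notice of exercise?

5 years after July 25, 2007 is July 25, 2012.
From February 18, 2008 through April 27, 2008 inclusive is 70 days; tolling adds 70 days: July 25, 2012 + 70 days = October 3, 2012.
October 3, 2012 is a Wednesday and not a day on which the transfer agent is closed, so no extension applies.

October 3, 2012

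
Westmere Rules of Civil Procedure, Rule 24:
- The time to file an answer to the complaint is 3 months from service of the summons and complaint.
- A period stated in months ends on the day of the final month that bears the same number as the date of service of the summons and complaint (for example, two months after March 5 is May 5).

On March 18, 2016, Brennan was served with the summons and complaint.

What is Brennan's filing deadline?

June 18, 2016

3 months after March 18, 2016 is June 18, 2016.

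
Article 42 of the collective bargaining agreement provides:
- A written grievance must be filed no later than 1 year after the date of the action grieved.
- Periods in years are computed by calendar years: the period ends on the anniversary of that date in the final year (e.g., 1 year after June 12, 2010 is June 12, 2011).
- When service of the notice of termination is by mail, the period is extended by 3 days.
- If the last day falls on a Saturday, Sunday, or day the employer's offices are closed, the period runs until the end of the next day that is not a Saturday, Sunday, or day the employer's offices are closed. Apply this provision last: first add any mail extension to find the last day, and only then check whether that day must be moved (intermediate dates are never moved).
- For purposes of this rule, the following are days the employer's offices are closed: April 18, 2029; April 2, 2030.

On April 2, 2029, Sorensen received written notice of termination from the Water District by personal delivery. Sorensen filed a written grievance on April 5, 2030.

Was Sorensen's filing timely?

No

1 year after April 2, 2029 is April 2, 2030.
Service was not by mail, so no mail extension applies.
April 2, 2030 is a listed holiday. The next qualifying day is April 3, 2030.
The deadline is April 3, 2030; the filing on April 5, 2030 is after that date.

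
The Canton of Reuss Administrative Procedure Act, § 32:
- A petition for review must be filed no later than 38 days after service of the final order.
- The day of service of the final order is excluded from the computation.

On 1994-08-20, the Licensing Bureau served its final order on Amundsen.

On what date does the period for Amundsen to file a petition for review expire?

38 days after 1994-08-20 is September 27, 1994.

September 27, 1994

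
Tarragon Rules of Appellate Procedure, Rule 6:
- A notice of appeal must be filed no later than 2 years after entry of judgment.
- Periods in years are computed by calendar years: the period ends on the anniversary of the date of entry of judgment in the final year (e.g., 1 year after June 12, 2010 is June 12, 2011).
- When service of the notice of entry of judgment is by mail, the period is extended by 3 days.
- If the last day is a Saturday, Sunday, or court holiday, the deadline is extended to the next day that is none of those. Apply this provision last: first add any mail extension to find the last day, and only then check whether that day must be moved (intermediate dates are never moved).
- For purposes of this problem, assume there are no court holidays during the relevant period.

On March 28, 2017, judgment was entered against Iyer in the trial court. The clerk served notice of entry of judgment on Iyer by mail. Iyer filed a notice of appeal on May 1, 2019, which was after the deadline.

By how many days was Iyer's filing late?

2 years after March 28, 2017 is March 28, 2019.
Service was by mail, adding 3 days: March 28, 2019 + 3 days = March 31, 2019.
March 31, 2019 is Sunday. The next qualifying day is April 1, 2019.
The deadline is April 1, 2019; from April 1, 2019 to May 1, 2019 is 30 days.

30 days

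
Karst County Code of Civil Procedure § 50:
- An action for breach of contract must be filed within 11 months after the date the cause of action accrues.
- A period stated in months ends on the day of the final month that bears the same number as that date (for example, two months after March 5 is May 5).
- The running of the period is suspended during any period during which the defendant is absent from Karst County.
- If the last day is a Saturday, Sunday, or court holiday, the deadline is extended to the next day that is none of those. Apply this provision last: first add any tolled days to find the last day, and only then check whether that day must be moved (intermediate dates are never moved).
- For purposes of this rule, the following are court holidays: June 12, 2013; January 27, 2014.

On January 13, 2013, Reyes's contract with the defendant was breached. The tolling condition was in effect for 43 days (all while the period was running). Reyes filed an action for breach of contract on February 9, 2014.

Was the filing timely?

No

11 months after January 13, 2013 is December 13, 2013.
Tolling adds 43 days: December 13, 2013 + 43 days = January 25, 2014.
January 25, 2014 is Saturday; January 26, 2014 is Sunday; January 27, 2014 is a listed holiday. The next qualifying day is January 28, 2014.
The deadline is January 28, 2014; the filing on February 9, 2014 is after that date.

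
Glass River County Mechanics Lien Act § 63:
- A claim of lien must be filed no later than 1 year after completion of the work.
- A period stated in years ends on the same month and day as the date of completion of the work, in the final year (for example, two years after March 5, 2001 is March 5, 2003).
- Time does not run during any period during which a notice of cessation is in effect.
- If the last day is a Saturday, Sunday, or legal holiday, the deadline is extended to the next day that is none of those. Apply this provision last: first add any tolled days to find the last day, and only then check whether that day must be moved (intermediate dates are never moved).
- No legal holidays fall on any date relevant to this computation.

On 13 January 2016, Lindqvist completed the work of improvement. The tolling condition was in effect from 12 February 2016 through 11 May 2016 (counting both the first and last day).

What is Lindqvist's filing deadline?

April 13, 2017

1 year after 13 January 2016 is January 13, 2017.
From February 12, 2016 through May 11, 2016 inclusive is 90 days; tolling adds 90 days: January 13, 2017 + 90 days = April 13, 2017.
April 13, 2017 is a Thursday and not a legal holiday, so no extension applies.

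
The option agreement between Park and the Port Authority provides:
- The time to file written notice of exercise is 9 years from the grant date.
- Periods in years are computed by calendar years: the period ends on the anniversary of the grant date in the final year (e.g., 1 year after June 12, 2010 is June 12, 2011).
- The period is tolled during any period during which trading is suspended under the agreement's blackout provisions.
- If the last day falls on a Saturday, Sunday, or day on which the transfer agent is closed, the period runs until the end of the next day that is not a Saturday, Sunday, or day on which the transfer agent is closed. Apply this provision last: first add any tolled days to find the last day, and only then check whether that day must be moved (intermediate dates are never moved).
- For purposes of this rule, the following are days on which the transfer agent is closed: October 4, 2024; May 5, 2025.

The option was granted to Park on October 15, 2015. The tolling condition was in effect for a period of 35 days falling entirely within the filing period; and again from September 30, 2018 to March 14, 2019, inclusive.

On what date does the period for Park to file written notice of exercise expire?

9 years after October 15, 2015 is October 15, 2024.
Tolling adds 35 days: October 15, 2024 + 35 days = November 19, 2024.
From September 30, 2018 through March 14, 2019 inclusive is 166 days; tolling adds 166 days: November 19, 2024 + 166 days = May 4, 2025.
May 4, 2025 is Sunday; May 5, 2025 is a listed holiday. The next qualifying day is May 6, 2025.

May 6, 2025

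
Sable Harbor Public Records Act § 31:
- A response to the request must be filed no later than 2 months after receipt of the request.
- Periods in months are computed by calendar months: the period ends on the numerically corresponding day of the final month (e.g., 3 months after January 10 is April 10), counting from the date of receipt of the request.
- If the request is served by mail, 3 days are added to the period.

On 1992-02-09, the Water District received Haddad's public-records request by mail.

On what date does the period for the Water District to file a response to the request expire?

2 months after 1992-02-09 is April 9, 1992.
Service was by mail, adding 3 days: April 9, 1992 + 3 days = April 12, 1992.

April 12, 1992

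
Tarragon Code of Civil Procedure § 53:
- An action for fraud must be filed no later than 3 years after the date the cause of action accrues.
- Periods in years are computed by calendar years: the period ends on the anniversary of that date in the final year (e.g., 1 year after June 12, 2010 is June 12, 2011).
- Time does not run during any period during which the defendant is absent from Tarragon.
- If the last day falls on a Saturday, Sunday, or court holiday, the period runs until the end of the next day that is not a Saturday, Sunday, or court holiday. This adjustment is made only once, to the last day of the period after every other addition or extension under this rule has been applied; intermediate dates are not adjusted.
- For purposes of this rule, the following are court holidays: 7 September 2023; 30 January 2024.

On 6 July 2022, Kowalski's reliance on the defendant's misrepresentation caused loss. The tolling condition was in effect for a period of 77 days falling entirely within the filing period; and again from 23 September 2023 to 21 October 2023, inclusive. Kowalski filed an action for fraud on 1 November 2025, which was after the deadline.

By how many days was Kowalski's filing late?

12 days

3 years after 6 July 2022 is July 6, 2025.
Tolling adds 77 days: July 6, 2025 + 77 days = September 21, 2025.
From September 23, 2023 through October 21, 2023 inclusive is 29 days; tolling adds 29 days: September 21, 2025 + 29 days = October 20, 2025.
October 20, 2025 is a Monday and not a court holiday, so no extension applies.
The deadline is October 20, 2025; from October 20, 2025 to November 1, 2025 is 12 days.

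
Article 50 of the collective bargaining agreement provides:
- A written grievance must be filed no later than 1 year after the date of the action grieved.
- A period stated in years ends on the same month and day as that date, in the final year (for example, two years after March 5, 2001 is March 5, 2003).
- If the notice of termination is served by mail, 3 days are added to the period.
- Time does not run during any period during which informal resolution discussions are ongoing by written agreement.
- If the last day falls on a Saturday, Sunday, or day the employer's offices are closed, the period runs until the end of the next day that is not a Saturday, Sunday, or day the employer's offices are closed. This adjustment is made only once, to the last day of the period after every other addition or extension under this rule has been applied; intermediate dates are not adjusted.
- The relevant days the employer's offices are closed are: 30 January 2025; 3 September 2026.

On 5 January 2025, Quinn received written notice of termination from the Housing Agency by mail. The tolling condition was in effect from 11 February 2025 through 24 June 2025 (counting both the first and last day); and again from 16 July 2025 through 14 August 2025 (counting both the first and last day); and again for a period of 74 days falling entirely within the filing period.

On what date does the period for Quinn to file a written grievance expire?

September 4, 2026

1 year after 5 January 2025 is January 5, 2026.
Service was by mail, adding 3 days: January 5, 2026 + 3 days = January 8, 2026.
From February 11, 2025 through June 24, 2025 inclusive is 134 days; tolling adds 134 days: January 8, 2026 + 134 days = May 22, 2026.
From July 16, 2025 through August 14, 2025 inclusive is 30 days; tolling adds 30 days: May 22, 2026 + 30 days = June 21, 2026.
Tolling adds 74 days: June 21, 2026 + 74 days = September 3, 2026.
September 3, 2026 is a listed holiday. The next qualifying day is September 4, 2026.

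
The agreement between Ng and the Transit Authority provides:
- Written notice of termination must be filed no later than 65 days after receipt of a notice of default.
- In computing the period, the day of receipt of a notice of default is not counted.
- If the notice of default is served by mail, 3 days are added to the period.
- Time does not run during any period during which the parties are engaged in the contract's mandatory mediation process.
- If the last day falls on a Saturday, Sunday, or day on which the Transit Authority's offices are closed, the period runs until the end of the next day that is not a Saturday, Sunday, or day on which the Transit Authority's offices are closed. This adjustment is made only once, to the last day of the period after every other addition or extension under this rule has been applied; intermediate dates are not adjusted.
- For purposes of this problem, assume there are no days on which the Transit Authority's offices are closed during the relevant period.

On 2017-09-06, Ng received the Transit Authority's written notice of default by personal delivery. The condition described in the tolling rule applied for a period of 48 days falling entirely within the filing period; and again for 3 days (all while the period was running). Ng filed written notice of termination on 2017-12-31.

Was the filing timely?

Yes

65 days after 2017-09-06 is November 10, 2017.
Service was not by mail, so no mail extension applies.
Tolling adds 48 days: November 10, 2017 + 48 days = December 28, 2017.
Tolling adds 3 days: December 28, 2017 + 3 days = December 31, 2017.
December 31, 2017 is Sunday. The next qualifying day is January 1, 2018.
The deadline is January 1, 2018; the filing on December 31, 2017 is on or before that date.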